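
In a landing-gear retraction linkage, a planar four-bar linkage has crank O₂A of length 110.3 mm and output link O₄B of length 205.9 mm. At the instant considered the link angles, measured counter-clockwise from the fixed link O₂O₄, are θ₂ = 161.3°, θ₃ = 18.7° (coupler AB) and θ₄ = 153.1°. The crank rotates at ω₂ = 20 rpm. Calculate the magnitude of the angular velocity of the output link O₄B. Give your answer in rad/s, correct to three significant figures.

0.954

ω₂ = 2.094 rad/s (from 20 rpm).
Differentiating the loop-closure r₂e^{iθ₂}+r₃e^{iθ₃}=r₁+r₄e^{iθ₄} gives r₂ω₂e^{iθ₂}+r₃ω₃e^{iθ₃}=r₄ω₄e^{iθ₄}.
Eliminating the other unknown: ω₄ = r₂ω₂ sin(θ₂−θ₃) / [r₄ sin(θ₄−θ₃)].
Numerator sine = +0.60738; denominator sine = +0.71447.
Result = 0.1103·2.094·(+0.60738) / (0.2059·(+0.71447)) = +0.95378 rad/s; magnitude 0.95378 rad/s.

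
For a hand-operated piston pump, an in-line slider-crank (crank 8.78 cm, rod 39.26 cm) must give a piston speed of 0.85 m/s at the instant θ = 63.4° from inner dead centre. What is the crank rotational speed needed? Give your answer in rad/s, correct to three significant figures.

For an in-line slider-crank, |v_piston| = rω|sinθ|·[1 + r cosθ/√(L² − r² sin²θ)].
With r = 0.0878 m, L = 0.3926 m, θ = 63.4°: the bracketed kinematic factor |dx/dθ| = 0.08653 m.
ω = v/|dx/dθ| = 0.85/0.08653 = 9.8232 rad/s.

9.82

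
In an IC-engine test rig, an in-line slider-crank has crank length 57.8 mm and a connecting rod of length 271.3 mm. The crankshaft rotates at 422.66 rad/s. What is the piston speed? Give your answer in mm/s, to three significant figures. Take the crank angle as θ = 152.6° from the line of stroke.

ω = 422.7 rad/s
For an in-line slider-crank, x = r cosθ + √(L² − r² sin²θ), so v = −rω sinθ·[1 + r cosθ/√(L² − r² sin²θ)].
With r = 0.0578 m, L = 0.2713 m, θ = 152.6°: √(L² − r² sin²θ) = 0.26999 m.
v = −0.0578·422.7·0.46020·[1 + 0.0578·-0.88782/0.26999] = -9.1058 m/s.
|v| = 9.1058 m/s = 9105.8 mm/s.

9110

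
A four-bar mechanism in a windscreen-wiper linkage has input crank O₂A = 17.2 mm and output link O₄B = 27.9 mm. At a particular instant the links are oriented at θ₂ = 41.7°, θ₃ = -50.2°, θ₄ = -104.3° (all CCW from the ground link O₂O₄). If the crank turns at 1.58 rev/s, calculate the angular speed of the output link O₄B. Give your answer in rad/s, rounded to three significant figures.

ω₂ = 9.927 rad/s (from 1.58 rev/s).
Differentiating the loop-closure r₂e^{iθ₂}+r₃e^{iθ₃}=r₁+r₄e^{iθ₄} gives r₂ω₂e^{iθ₂}+r₃ω₃e^{iθ₃}=r₄ω₄e^{iθ₄}.
Eliminating the other unknown: ω₄ = r₂ω₂ sin(θ₂−θ₃) / [r₄ sin(θ₄−θ₃)].
Numerator sine = +0.99945; denominator sine = -0.81004.
Result = 0.0172·9.927·(+0.99945) / (0.0279·(-0.81004)) = -7.5512 rad/s; magnitude 7.5512 rad/s.

7.55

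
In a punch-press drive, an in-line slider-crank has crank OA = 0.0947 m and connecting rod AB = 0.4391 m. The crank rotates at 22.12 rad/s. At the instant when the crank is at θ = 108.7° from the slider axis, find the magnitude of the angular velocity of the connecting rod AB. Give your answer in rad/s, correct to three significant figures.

1.56

ω = 22.12 rad/s
The rod makes angle φ with the slider axis where L sinφ = r sinθ; differentiating, L cosφ·φ̇ = r ω cosθ.
L cosφ = √(L² − r² sin²θ) = 0.42984 m.
|ω_rod| = r ω |cosθ| / √(L² − r² sin²θ) = 0.0947·22.12·0.32061/0.42984 = 1.5625 rad/s.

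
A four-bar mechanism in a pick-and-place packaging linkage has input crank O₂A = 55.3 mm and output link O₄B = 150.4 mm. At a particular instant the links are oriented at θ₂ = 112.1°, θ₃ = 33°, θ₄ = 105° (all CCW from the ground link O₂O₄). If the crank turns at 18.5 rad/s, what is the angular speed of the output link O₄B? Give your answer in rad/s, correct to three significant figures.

ω₂ = 18.5 rad/s
Differentiating the loop-closure r₂e^{iθ₂}+r₃e^{iθ₃}=r₁+r₄e^{iθ₄} gives r₂ω₂e^{iθ₂}+r₃ω₃e^{iθ₃}=r₄ω₄e^{iθ₄}.
Eliminating the other unknown: ω₄ = r₂ω₂ sin(θ₂−θ₃) / [r₄ sin(θ₄−θ₃)].
Numerator sine = +0.98196; denominator sine = +0.95106.
Result = 0.0553·18.5·(+0.98196) / (0.1504·(+0.95106)) = +7.0232 rad/s; magnitude 7.0232 rad/s.

7.02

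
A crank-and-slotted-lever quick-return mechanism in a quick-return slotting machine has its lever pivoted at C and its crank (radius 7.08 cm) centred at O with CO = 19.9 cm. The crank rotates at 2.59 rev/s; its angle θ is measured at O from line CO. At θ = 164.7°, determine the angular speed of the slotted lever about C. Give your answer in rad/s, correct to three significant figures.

ω = 16.27 rad/s (from 2.59 rev/s).
Crank pin A relative to C: A = (d + r cosθ, r sinθ); lever angle φ = atan2(r sinθ, d + r cosθ).
Differentiating tanφ: φ̇ = rω(d cosθ + r)/(d² + r² + 2dr cosθ).
d² + r² + 2dr cosθ = |CA|² = 0.017434 m²;  d cosθ + r = -0.12115 m.
|ω_lever| = |0.0708·16.27·-0.12115| / 0.017434 = 8.0063 rad/s.

8.01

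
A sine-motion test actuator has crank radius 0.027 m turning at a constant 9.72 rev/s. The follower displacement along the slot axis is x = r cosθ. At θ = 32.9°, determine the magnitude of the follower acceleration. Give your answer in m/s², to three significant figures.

ω = 61.07 rad/s (from 9.72 rev/s).
x = r cosθ ⇒ ẍ = −rω² cosθ (ω constant).
|a| = rω²|cosθ| = 0.027·(61.07)²·|cos 32.9°| = 84.555 m/s².

84.6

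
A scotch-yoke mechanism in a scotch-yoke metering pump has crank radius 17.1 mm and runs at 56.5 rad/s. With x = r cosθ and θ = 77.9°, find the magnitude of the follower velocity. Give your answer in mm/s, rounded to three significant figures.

945

ω = 56.5 rad/s
x = r cosθ ⇒ ẋ = −rω sinθ.
|v| = rω|sinθ| = 0.0171·56.5·|sin 77.9°| = 0.94469 m/s = 944.69 mm/s.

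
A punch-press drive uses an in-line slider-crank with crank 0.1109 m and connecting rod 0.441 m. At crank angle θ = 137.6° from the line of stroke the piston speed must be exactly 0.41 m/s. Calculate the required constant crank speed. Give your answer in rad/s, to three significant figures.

For an in-line slider-crank, |v_piston| = rω|sinθ|·[1 + r cosθ/√(L² − r² sin²θ)].
With r = 0.1109 m, L = 0.441 m, θ = 137.6°: the bracketed kinematic factor |dx/dθ| = 0.060689 m.
ω = v/|dx/dθ| = 0.41/0.060689 = 6.7557 rad/s.

6.76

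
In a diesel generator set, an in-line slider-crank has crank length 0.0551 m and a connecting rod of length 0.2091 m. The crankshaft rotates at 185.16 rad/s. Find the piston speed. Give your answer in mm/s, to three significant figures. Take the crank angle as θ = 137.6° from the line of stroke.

5520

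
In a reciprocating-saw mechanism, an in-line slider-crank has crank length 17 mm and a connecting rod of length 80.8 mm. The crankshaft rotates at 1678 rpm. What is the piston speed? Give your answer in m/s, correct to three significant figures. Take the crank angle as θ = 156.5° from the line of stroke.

0.961

ω = 2π·1678/60 = 175.7 rad/s
For an in-line slider-crank, x = r cosθ + √(L² − r² sin²θ), so v = −rω sinθ·[1 + r cosθ/√(L² − r² sin²θ)].
With r = 0.017 m, L = 0.0808 m, θ = 156.5°: √(L² − r² sin²θ) = 0.080515 m.
v = −0.017·175.7·0.39875·[1 + 0.017·-0.91706/0.080515] = -0.96052 m/s.
|v| = 0.96052 m/s.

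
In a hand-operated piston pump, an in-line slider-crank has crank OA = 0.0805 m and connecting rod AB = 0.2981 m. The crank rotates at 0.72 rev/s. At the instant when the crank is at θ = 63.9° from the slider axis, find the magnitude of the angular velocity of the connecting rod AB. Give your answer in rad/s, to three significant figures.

0.554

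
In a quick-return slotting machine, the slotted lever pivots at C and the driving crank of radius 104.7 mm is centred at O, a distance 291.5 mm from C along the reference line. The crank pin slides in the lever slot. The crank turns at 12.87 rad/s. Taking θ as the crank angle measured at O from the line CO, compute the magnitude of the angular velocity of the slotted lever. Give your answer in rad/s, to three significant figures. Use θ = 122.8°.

1.14

ω = 12.87 rad/s
Crank pin A relative to C: A = (d + r cosθ, r sinθ); lever angle φ = atan2(r sinθ, d + r cosθ).
Differentiating tanφ: φ̇ = rω(d cosθ + r)/(d² + r² + 2dr cosθ).
d² + r² + 2dr cosθ = |CA|² = 0.0628684 m²;  d cosθ + r = -0.053208 m.
|ω_lever| = |0.1047·12.87·-0.053208| / 0.0628684 = 1.1404 rad/s.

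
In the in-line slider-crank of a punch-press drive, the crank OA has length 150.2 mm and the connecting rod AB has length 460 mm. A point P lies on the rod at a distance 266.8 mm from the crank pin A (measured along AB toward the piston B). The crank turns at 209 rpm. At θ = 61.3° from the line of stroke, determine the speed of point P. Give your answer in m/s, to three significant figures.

3.23

ω = 21.89 rad/s.  Crank-pin speed |V_A| = rω = 3.2873 m/s, perpendicular to OA.
Rod angle: sinφ = −(r/L) sinθ ⇒ φ = -16.643°; ω_rod = −rω cosθ/√(L²−r²sin²θ) = -3.5819 rad/s.
V_P = V_A + ω_rod × AP, with AP = 0.2668 m along the rod.
Components: V_Px = −rω sinθ − a·ω_rod·sinφ = -3.1572 m/s;  V_Py = rω cosθ + a·ω_rod·cosφ = +0.66304 m/s.
|V_P| = √(V_Px² + V_Py²) = 3.2261 m/s.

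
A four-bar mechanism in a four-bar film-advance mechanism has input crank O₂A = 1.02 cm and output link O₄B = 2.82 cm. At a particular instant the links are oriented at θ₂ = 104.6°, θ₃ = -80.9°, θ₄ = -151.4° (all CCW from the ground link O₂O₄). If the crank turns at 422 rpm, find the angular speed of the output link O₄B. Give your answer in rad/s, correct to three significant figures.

ω₂ = 44.19 rad/s (from 422 rpm).
Differentiating the loop-closure r₂e^{iθ₂}+r₃e^{iθ₃}=r₁+r₄e^{iθ₄} gives r₂ω₂e^{iθ₂}+r₃ω₃e^{iθ₃}=r₄ω₄e^{iθ₄}.
Eliminating the other unknown: ω₄ = r₂ω₂ sin(θ₂−θ₃) / [r₄ sin(θ₄−θ₃)].
Numerator sine = -0.09585; denominator sine = -0.94264.
Result = 0.0102·44.19·(-0.09585) / (0.0282·(-0.94264)) = +1.6252 rad/s; magnitude 1.6252 rad/s.

1.63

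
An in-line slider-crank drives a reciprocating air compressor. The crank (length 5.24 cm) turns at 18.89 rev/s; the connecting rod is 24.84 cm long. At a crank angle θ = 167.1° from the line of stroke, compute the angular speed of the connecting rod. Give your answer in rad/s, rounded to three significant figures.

24.4

ω = 118.7 rad/s (converted from 18.89 rev/s).
The rod makes angle φ with the slider axis where L sinφ = r sinθ; differentiating, L cosφ·φ̇ = r ω cosθ.
L cosφ = √(L² − r² sin²θ) = 0.24812 m.
|ω_rod| = r ω |cosθ| / √(L² − r² sin²θ) = 0.0524·118.7·0.97476/0.24812 = 24.433 rad/s.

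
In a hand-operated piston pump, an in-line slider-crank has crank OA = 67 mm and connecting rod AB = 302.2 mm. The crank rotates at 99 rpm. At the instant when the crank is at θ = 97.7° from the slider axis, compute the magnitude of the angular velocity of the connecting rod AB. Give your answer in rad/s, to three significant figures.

0.316

ω = 10.37 rad/s (converted from 99 rpm).
The rod makes angle φ with the slider axis where L sinφ = r sinθ; differentiating, L cosφ·φ̇ = r ω cosθ.
L cosφ = √(L² − r² sin²θ) = 0.29482 m.
|ω_rod| = r ω |cosθ| / √(L² − r² sin²θ) = 0.067·10.37·0.13399/0.29482 = 0.31568 rad/s.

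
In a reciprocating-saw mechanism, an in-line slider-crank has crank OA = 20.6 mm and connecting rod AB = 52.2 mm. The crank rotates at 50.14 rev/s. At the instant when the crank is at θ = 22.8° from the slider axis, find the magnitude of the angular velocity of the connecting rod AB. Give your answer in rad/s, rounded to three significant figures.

ω = 315 rad/s (converted from 50.14 rev/s).
The rod makes angle φ with the slider axis where L sinφ = r sinθ; differentiating, L cosφ·φ̇ = r ω cosθ.
L cosφ = √(L² − r² sin²θ) = 0.051586 m.
|ω_rod| = r ω |cosθ| / √(L² − r² sin²θ) = 0.0206·315·0.92186/0.051586 = 115.98 rad/s.

116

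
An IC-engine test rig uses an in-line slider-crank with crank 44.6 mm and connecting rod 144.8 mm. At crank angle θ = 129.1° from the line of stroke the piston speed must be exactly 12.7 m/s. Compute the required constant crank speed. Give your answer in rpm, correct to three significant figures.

4380

For an in-line slider-crank, |v_piston| = rω|sinθ|·[1 + r cosθ/√(L² − r² sin²θ)].
With r = 0.0446 m, L = 0.1448 m, θ = 129.1°: the bracketed kinematic factor |dx/dθ| = 0.027687 m.
ω = v/|dx/dθ| = 12.7/0.027687 = 458.69 rad/s.
N = 60ω/(2π) = 4380.2 rpm.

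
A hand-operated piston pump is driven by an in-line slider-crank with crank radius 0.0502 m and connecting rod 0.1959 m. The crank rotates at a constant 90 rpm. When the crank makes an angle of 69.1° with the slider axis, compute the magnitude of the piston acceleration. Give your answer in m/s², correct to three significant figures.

0.722

ω = 2π·90/60 = 9.425 rad/s
x(θ) = r cosθ + √(L² − r² sin²θ); with ω constant, a = ω²·d²x/dθ².
d²x/dθ² = −r cosθ − r²(cos2θ)/√u − r⁴ sin²2θ/(4u^{3/2}),  u = L² − r² sin²θ = 0.0361775 m².
Substituting r = 0.0502 m, L = 0.1959 m, θ = 69.1°: d²x/dθ² = -0.0081338 m.
a = ω²·d²x/dθ² = (9.425)²·(-0.0081338) = -0.7225 m/s²;  |a| = 0.7225 m/s².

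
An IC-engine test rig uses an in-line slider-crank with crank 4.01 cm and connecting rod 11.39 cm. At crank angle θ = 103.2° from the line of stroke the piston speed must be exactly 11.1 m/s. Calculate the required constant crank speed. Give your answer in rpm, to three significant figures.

2970

For an in-line slider-crank, |v_piston| = rω|sinθ|·[1 + r cosθ/√(L² − r² sin²θ)].
With r = 0.0401 m, L = 0.1139 m, θ = 103.2°: the bracketed kinematic factor |dx/dθ| = 0.0357 m.
ω = v/|dx/dθ| = 11.1/0.0357 = 310.93 rad/s.
N = 60ω/(2π) = 2969.2 rpm.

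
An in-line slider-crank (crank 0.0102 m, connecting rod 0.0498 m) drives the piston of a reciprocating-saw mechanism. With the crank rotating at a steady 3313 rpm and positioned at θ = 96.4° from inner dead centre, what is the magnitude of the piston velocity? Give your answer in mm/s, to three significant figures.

3430

ω = 2π·3313/60 = 346.9 rad/s
For an in-line slider-crank, x = r cosθ + √(L² − r² sin²θ), so v = −rω sinθ·[1 + r cosθ/√(L² − r² sin²θ)].
With r = 0.0102 m, L = 0.0498 m, θ = 96.4°: √(L² − r² sin²θ) = 0.048757 m.
v = −0.0102·346.9·0.99377·[1 + 0.0102·-0.11147/0.048757] = -3.4347 m/s.
|v| = 3.4347 m/s = 3434.7 mm/s.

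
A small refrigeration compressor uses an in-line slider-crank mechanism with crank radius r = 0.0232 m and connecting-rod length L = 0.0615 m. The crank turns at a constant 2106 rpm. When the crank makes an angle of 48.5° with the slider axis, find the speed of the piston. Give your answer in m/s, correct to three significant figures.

4.83

ω = 2π·2106/60 = 220.5 rad/s
For an in-line slider-crank, x = r cosθ + √(L² − r² sin²θ), so v = −rω sinθ·[1 + r cosθ/√(L² − r² sin²θ)].
With r = 0.0232 m, L = 0.0615 m, θ = 48.5°: √(L² − r² sin²θ) = 0.058994 m.
v = −0.0232·220.5·0.74896·[1 + 0.0232·0.66262/0.058994] = -4.8306 m/s.
|v| = 4.8306 m/s.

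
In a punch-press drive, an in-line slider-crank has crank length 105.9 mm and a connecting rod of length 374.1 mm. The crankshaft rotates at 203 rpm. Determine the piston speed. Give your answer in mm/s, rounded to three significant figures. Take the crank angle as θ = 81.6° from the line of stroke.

2320

ω = 2π·203/60 = 21.26 rad/s
For an in-line slider-crank, x = r cosθ + √(L² − r² sin²θ), so v = −rω sinθ·[1 + r cosθ/√(L² − r² sin²θ)].
With r = 0.1059 m, L = 0.3741 m, θ = 81.6°: √(L² − r² sin²θ) = 0.35913 m.
v = −0.1059·21.26·0.98927·[1 + 0.1059·0.14608/0.35913] = -2.323 m/s.
|v| = 2.323 m/s = 2323 mm/s.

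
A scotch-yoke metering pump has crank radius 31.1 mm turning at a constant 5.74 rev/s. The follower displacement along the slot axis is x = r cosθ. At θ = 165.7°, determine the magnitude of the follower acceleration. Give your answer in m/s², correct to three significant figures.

39.2

ω = 36.07 rad/s (from 5.74 rev/s).
x = r cosθ ⇒ ẍ = −rω² cosθ (ω constant).
|a| = rω²|cosθ| = 0.0311·(36.07)²·|cos 165.7°| = 39.199 m/s².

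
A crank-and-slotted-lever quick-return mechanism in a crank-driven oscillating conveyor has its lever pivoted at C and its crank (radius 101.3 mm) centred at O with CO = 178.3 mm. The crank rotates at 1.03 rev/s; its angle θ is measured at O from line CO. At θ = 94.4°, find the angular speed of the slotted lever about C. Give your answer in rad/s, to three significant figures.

1.46

ω = 6.472 rad/s (from 1.03 rev/s).
Crank pin A relative to C: A = (d + r cosθ, r sinθ); lever angle φ = atan2(r sinθ, d + r cosθ).
Differentiating tanφ: φ̇ = rω(d cosθ + r)/(d² + r² + 2dr cosθ).
d² + r² + 2dr cosθ = |CA|² = 0.0392812 m²;  d cosθ + r = +0.087621 m.
|ω_lever| = |0.1013·6.472·+0.087621| / 0.0392812 = 1.4623 rad/s.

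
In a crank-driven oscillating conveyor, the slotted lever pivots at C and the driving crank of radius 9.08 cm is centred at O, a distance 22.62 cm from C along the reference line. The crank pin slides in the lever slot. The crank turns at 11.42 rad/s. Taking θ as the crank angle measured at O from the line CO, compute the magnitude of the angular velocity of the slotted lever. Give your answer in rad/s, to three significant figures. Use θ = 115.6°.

ω = 11.42 rad/s
Crank pin A relative to C: A = (d + r cosθ, r sinθ); lever angle φ = atan2(r sinθ, d + r cosθ).
Differentiating tanφ: φ̇ = rω(d cosθ + r)/(d² + r² + 2dr cosθ).
d² + r² + 2dr cosθ = |CA|² = 0.0416619 m²;  d cosθ + r = -0.0069378 m.
|ω_lever| = |0.0908·11.42·-0.0069378| / 0.0416619 = 0.17268 rad/s.

0.173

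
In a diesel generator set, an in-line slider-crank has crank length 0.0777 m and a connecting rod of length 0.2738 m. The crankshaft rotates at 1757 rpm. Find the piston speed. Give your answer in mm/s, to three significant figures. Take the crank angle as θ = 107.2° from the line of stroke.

ω = 2π·1757/60 = 184 rad/s
For an in-line slider-crank, x = r cosθ + √(L² − r² sin²θ), so v = −rω sinθ·[1 + r cosθ/√(L² − r² sin²θ)].
With r = 0.0777 m, L = 0.2738 m, θ = 107.2°: √(L² − r² sin²θ) = 0.26355 m.
v = −0.0777·184·0.95528·[1 + 0.0777·-0.29571/0.26355] = -12.466 m/s.
|v| = 12.466 m/s = 12466 mm/s.

12500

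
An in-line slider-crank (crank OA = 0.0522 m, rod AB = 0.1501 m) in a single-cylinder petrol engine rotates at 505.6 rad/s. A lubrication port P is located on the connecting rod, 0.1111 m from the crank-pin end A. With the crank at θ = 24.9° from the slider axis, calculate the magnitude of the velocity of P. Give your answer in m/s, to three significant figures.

15.1

ω = 505.6 rad/s.  Crank-pin speed |V_A| = rω = 26.392 m/s, perpendicular to OA.
Rod angle: sinφ = −(r/L) sinθ ⇒ φ = -8.420°; ω_rod = −rω cosθ/√(L²−r²sin²θ) = -161.22 rad/s.
V_P = V_A + ω_rod × AP, with AP = 0.1111 m along the rod.
Components: V_Px = −rω sinθ − a·ω_rod·sinφ = -13.735 m/s;  V_Py = rω cosθ + a·ω_rod·cosφ = +6.22 m/s.
|V_P| = √(V_Px² + V_Py²) = 15.078 m/s.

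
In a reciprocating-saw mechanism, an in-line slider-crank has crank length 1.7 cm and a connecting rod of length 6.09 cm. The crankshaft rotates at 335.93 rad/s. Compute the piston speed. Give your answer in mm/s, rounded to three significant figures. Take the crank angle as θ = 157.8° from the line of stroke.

1600

ω = 335.9 rad/s
For an in-line slider-crank, x = r cosθ + √(L² − r² sin²θ), so v = −rω sinθ·[1 + r cosθ/√(L² − r² sin²θ)].
With r = 0.017 m, L = 0.0609 m, θ = 157.8°: √(L² − r² sin²θ) = 0.06056 m.
v = −0.017·335.9·0.37784·[1 + 0.017·-0.92587/0.06056] = -1.597 m/s.
|v| = 1.597 m/s = 1597 mm/s.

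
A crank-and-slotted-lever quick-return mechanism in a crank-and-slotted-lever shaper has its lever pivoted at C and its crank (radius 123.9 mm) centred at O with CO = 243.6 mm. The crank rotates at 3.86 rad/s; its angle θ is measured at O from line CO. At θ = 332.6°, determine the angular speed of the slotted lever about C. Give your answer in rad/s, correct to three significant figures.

1.27

ω = 3.86 rad/s
Crank pin A relative to C: A = (d + r cosθ, r sinθ); lever angle φ = atan2(r sinθ, d + r cosθ).
Differentiating tanφ: φ̇ = rω(d cosθ + r)/(d² + r² + 2dr cosθ).
d² + r² + 2dr cosθ = |CA|² = 0.128284 m²;  d cosθ + r = +0.34017 m.
|ω_lever| = |0.1239·3.86·+0.34017| / 0.128284 = 1.2682 rad/s.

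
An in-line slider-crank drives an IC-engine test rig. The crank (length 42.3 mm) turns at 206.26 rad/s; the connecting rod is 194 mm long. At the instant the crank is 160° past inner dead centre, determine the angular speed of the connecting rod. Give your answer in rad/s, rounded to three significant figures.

42.4

ω = 206.3 rad/s
The rod makes angle φ with the slider axis where L sinφ = r sinθ; differentiating, L cosφ·φ̇ = r ω cosθ.
L cosφ = √(L² − r² sin²θ) = 0.19346 m.
|ω_rod| = r ω |cosθ| / √(L² − r² sin²θ) = 0.0423·206.3·0.93969/0.19346 = 42.379 rad/s.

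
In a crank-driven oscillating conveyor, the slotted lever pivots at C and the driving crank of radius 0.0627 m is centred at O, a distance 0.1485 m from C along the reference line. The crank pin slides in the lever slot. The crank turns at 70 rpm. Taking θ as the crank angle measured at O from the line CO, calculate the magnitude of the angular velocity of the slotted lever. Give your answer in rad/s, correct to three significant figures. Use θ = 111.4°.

0.204

ω = 7.33 rad/s (from 70 rpm).
Crank pin A relative to C: A = (d + r cosθ, r sinθ); lever angle φ = atan2(r sinθ, d + r cosθ).
Differentiating tanφ: φ̇ = rω(d cosθ + r)/(d² + r² + 2dr cosθ).
d² + r² + 2dr cosθ = |CA|² = 0.0191888 m²;  d cosθ + r = +0.0085158 m.
|ω_lever| = |0.0627·7.33·+0.0085158| / 0.0191888 = 0.20397 rad/s.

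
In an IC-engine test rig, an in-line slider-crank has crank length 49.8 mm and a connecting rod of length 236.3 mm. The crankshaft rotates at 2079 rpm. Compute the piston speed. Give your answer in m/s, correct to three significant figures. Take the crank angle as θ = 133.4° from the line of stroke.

ω = 2π·2079/60 = 217.7 rad/s
For an in-line slider-crank, x = r cosθ + √(L² − r² sin²θ), so v = −rω sinθ·[1 + r cosθ/√(L² − r² sin²θ)].
With r = 0.0498 m, L = 0.2363 m, θ = 133.4°: √(L² − r² sin²θ) = 0.23351 m.
v = −0.0498·217.7·0.72657·[1 + 0.0498·-0.68709/0.23351] = -6.7233 m/s.
|v| = 6.7233 m/s.

6.72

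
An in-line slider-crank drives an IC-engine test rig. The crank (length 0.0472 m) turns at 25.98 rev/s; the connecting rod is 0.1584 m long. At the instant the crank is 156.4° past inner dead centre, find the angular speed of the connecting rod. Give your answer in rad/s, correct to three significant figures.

ω = 163.2 rad/s (converted from 25.98 rev/s).
The rod makes angle φ with the slider axis where L sinφ = r sinθ; differentiating, L cosφ·φ̇ = r ω cosθ.
L cosφ = √(L² − r² sin²θ) = 0.15727 m.
|ω_rod| = r ω |cosθ| / √(L² − r² sin²θ) = 0.0472·163.2·0.91636/0.15727 = 44.894 rad/s.

44.9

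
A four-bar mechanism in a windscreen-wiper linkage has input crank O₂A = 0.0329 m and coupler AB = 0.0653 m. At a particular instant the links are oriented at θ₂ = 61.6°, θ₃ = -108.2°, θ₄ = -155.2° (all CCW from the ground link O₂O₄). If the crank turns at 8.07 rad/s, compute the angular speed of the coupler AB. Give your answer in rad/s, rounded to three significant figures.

3.33

ω₂ = 8.07 rad/s
Differentiating the loop-closure r₂e^{iθ₂}+r₃e^{iθ₃}=r₁+r₄e^{iθ₄} gives r₂ω₂e^{iθ₂}+r₃ω₃e^{iθ₃}=r₄ω₄e^{iθ₄}.
Eliminating the other unknown: ω₃ = r₂ω₂ sin(θ₄−θ₂) / [r₃ sin(θ₃−θ₄)].
Numerator sine = +0.59902; denominator sine = +0.73135.
Result = 0.0329·8.07·(+0.59902) / (0.0653·(+0.73135)) = +3.3302 rad/s; magnitude 3.3302 rad/s.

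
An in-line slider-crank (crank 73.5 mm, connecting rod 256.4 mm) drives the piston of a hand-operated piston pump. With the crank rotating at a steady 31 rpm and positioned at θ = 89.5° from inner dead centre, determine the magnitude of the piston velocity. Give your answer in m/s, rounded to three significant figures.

0.239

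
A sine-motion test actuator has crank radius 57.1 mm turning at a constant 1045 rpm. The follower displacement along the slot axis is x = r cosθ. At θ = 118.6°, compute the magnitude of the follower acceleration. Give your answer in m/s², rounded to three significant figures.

327

ω = 109.4 rad/s (from 1045 rpm).
x = r cosθ ⇒ ẍ = −rω² cosθ (ω constant).
|a| = rω²|cosθ| = 0.0571·(109.4)²·|cos 118.6°| = 327.33 m/s².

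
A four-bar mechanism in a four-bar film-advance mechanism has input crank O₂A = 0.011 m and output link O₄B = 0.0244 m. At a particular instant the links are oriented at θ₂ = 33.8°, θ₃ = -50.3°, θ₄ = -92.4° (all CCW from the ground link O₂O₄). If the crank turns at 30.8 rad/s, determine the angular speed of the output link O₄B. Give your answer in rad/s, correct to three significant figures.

ω₂ = 30.8 rad/s
Differentiating the loop-closure r₂e^{iθ₂}+r₃e^{iθ₃}=r₁+r₄e^{iθ₄} gives r₂ω₂e^{iθ₂}+r₃ω₃e^{iθ₃}=r₄ω₄e^{iθ₄}.
Eliminating the other unknown: ω₄ = r₂ω₂ sin(θ₂−θ₃) / [r₄ sin(θ₄−θ₃)].
Numerator sine = +0.99470; denominator sine = -0.67043.
Result = 0.011·30.8·(+0.99470) / (0.0244·(-0.67043)) = -20.601 rad/s; magnitude 20.601 rad/s.

20.6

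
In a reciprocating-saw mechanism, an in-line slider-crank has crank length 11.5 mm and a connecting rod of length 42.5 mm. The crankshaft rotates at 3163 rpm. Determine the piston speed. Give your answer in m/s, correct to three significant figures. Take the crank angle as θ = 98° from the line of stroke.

ω = 2π·3163/60 = 331.2 rad/s
For an in-line slider-crank, x = r cosθ + √(L² − r² sin²θ), so v = −rω sinθ·[1 + r cosθ/√(L² − r² sin²θ)].
With r = 0.0115 m, L = 0.0425 m, θ = 98°: √(L² − r² sin²θ) = 0.040946 m.
v = −0.0115·331.2·0.99027·[1 + 0.0115·-0.13917/0.040946] = -3.6246 m/s.
|v| = 3.6246 m/s.

3.62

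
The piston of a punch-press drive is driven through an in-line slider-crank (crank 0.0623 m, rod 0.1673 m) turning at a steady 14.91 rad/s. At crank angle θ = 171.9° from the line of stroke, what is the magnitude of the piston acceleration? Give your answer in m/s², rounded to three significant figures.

8.74

ω = 14.91 rad/s
x(θ) = r cosθ + √(L² − r² sin²θ); with ω constant, a = ω²·d²x/dθ².
d²x/dθ² = −r cosθ − r²(cos2θ)/√u − r⁴ sin²2θ/(4u^{3/2}),  u = L² − r² sin²θ = 0.0279122 m².
Substituting r = 0.0623 m, L = 0.1673 m, θ = 171.9°: d²x/dθ² = +0.039306 m.
a = ω²·d²x/dθ² = (14.91)²·(+0.039306) = +8.7381 m/s²;  |a| = 8.7381 m/s².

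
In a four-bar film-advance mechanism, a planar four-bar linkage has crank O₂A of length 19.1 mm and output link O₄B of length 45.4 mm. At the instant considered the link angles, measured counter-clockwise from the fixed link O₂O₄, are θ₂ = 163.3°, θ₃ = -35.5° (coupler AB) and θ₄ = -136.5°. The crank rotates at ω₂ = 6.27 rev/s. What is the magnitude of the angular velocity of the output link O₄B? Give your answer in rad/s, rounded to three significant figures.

ω₂ = 39.4 rad/s (from 6.27 rev/s).
Differentiating the loop-closure r₂e^{iθ₂}+r₃e^{iθ₃}=r₁+r₄e^{iθ₄} gives r₂ω₂e^{iθ₂}+r₃ω₃e^{iθ₃}=r₄ω₄e^{iθ₄}.
Eliminating the other unknown: ω₄ = r₂ω₂ sin(θ₂−θ₃) / [r₄ sin(θ₄−θ₃)].
Numerator sine = -0.32227; denominator sine = -0.98163.
Result = 0.0191·39.4·(-0.32227) / (0.0454·(-0.98163)) = +5.4412 rad/s; magnitude 5.4412 rad/s.

5.44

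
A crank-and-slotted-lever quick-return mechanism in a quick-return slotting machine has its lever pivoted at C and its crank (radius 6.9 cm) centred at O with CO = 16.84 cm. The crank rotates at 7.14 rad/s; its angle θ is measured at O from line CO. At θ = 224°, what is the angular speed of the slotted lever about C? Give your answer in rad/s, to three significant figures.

1.57

ω = 7.14 rad/s
Crank pin A relative to C: A = (d + r cosθ, r sinθ); lever angle φ = atan2(r sinθ, d + r cosθ).
Differentiating tanφ: φ̇ = rω(d cosθ + r)/(d² + r² + 2dr cosθ).
d² + r² + 2dr cosθ = |CA|² = 0.0164027 m²;  d cosθ + r = -0.052137 m.
|ω_lever| = |0.069·7.14·-0.052137| / 0.0164027 = 1.5659 rad/s.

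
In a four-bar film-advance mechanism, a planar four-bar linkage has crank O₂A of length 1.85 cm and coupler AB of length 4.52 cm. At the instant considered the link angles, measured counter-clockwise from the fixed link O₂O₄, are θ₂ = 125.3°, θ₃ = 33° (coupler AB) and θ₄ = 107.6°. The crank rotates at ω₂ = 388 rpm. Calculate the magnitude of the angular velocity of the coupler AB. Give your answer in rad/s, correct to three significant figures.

ω₂ = 40.63 rad/s (from 388 rpm).
Differentiating the loop-closure r₂e^{iθ₂}+r₃e^{iθ₃}=r₁+r₄e^{iθ₄} gives r₂ω₂e^{iθ₂}+r₃ω₃e^{iθ₃}=r₄ω₄e^{iθ₄}.
Eliminating the other unknown: ω₃ = r₂ω₂ sin(θ₄−θ₂) / [r₃ sin(θ₃−θ₄)].
Numerator sine = -0.30403; denominator sine = -0.96410.
Result = 0.0185·40.63·(-0.30403) / (0.0452·(-0.96410)) = +5.2444 rad/s; magnitude 5.2444 rad/s.

5.24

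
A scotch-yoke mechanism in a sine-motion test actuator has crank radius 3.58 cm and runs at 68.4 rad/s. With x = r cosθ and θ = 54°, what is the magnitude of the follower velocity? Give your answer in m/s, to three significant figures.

1.98

ω = 68.4 rad/s
x = r cosθ ⇒ ẋ = −rω sinθ.
|v| = rω|sinθ| = 0.0358·68.4·|sin 54°| = 1.9811 m/s.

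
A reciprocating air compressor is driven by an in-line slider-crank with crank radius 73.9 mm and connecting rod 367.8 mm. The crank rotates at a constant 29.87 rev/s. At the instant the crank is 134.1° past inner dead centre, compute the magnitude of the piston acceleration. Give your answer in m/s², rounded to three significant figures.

ω = 2π·29.9 = 187.7 rad/s
x(θ) = r cosθ + √(L² − r² sin²θ); with ω constant, a = ω²·d²x/dθ².
d²x/dθ² = −r cosθ − r²(cos2θ)/√u − r⁴ sin²2θ/(4u^{3/2}),  u = L² − r² sin²θ = 0.13246 m².
Substituting r = 0.0739 m, L = 0.3678 m, θ = 134.1°: d²x/dθ² = +0.051745 m.
a = ω²·d²x/dθ² = (187.7)²·(+0.051745) = +1822.6 m/s²;  |a| = 1822.6 m/s².

1820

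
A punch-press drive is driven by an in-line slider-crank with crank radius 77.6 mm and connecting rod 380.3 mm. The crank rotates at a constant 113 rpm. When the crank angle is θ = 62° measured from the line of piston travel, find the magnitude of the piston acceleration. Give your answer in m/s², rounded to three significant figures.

3.86

ω = 2π·113/60 = 11.83 rad/s
x(θ) = r cosθ + √(L² − r² sin²θ); with ω constant, a = ω²·d²x/dθ².
d²x/dθ² = −r cosθ − r²(cos2θ)/√u − r⁴ sin²2θ/(4u^{3/2}),  u = L² − r² sin²θ = 0.139934 m².
Substituting r = 0.0776 m, L = 0.3803 m, θ = 62°: d²x/dθ² = -0.027548 m.
a = ω²·d²x/dθ² = (11.83)²·(-0.027548) = -3.8575 m/s²;  |a| = 3.8575 m/s².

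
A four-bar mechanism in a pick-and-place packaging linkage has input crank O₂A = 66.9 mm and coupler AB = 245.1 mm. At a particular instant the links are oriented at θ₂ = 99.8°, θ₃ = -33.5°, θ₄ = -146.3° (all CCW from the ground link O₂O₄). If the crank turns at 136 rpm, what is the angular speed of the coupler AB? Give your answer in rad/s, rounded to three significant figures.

3.86

ω₂ = 14.24 rad/s (from 136 rpm).
Differentiating the loop-closure r₂e^{iθ₂}+r₃e^{iθ₃}=r₁+r₄e^{iθ₄} gives r₂ω₂e^{iθ₂}+r₃ω₃e^{iθ₃}=r₄ω₄e^{iθ₄}.
Eliminating the other unknown: ω₃ = r₂ω₂ sin(θ₄−θ₂) / [r₃ sin(θ₃−θ₄)].
Numerator sine = +0.91425; denominator sine = +0.92186.
Result = 0.0669·14.24·(+0.91425) / (0.2451·(+0.92186)) = +3.8552 rad/s; magnitude 3.8552 rad/s.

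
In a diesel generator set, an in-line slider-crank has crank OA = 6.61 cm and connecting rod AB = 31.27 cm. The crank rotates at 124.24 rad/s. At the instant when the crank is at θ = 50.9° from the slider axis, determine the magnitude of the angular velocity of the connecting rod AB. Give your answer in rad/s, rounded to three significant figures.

16.8

ω = 124.2 rad/s
The rod makes angle φ with the slider axis where L sinφ = r sinθ; differentiating, L cosφ·φ̇ = r ω cosθ.
L cosφ = √(L² − r² sin²θ) = 0.30846 m.
|ω_rod| = r ω |cosθ| / √(L² − r² sin²θ) = 0.0661·124.2·0.63068/0.30846 = 16.791 rad/s.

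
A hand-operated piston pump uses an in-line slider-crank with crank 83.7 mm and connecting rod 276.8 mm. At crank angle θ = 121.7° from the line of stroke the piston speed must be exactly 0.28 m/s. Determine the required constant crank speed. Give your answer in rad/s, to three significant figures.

For an in-line slider-crank, |v_piston| = rω|sinθ|·[1 + r cosθ/√(L² − r² sin²θ)].
With r = 0.0837 m, L = 0.2768 m, θ = 121.7°: the bracketed kinematic factor |dx/dθ| = 0.059503 m.
ω = v/|dx/dθ| = 0.28/0.059503 = 4.7056 rad/s.

4.71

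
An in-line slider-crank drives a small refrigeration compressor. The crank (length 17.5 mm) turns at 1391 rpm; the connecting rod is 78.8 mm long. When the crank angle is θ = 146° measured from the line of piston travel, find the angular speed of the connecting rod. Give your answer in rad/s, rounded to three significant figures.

27.0

ω = 145.7 rad/s (converted from 1391 rpm).
The rod makes angle φ with the slider axis where L sinφ = r sinθ; differentiating, L cosφ·φ̇ = r ω cosθ.
L cosφ = √(L² − r² sin²θ) = 0.07819 m.
|ω_rod| = r ω |cosθ| / √(L² − r² sin²θ) = 0.0175·145.7·0.82904/0.07819 = 27.028 rad/s.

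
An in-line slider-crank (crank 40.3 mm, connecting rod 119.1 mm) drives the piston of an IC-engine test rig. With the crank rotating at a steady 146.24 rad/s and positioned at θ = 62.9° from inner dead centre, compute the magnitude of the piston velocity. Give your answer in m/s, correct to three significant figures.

6.09

ω = 146.2 rad/s
For an in-line slider-crank, x = r cosθ + √(L² − r² sin²θ), so v = −rω sinθ·[1 + r cosθ/√(L² − r² sin²θ)].
With r = 0.0403 m, L = 0.1191 m, θ = 62.9°: √(L² − r² sin²θ) = 0.11357 m.
v = −0.0403·146.2·0.89021·[1 + 0.0403·0.45554/0.11357] = -6.0945 m/s.
|v| = 6.0945 m/s.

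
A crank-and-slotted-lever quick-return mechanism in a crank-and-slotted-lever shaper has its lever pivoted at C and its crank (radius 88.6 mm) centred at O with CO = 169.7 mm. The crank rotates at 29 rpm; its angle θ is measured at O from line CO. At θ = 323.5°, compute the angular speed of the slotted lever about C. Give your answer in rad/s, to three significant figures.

0.995

ω = 3.037 rad/s (from 29 rpm).
Crank pin A relative to C: A = (d + r cosθ, r sinθ); lever angle φ = atan2(r sinθ, d + r cosθ).
Differentiating tanφ: φ̇ = rω(d cosθ + r)/(d² + r² + 2dr cosθ).
d² + r² + 2dr cosθ = |CA|² = 0.0608207 m²;  d cosθ + r = +0.22501 m.
|ω_lever| = |0.0886·3.037·+0.22501| / 0.0608207 = 0.99545 rad/s.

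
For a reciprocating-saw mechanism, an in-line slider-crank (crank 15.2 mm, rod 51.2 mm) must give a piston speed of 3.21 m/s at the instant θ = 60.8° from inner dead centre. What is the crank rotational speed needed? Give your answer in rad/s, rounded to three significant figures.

210

For an in-line slider-crank, |v_piston| = rω|sinθ|·[1 + r cosθ/√(L² − r² sin²θ)].
With r = 0.0152 m, L = 0.0512 m, θ = 60.8°: the bracketed kinematic factor |dx/dθ| = 0.015258 m.
ω = v/|dx/dθ| = 3.21/0.015258 = 210.38 rad/s.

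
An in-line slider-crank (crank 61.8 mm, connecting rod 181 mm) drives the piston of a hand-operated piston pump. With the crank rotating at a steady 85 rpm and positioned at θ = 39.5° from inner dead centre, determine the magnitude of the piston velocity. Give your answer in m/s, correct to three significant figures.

ω = 2π·85/60 = 8.901 rad/s
For an in-line slider-crank, x = r cosθ + √(L² − r² sin²θ), so v = −rω sinθ·[1 + r cosθ/√(L² − r² sin²θ)].
With r = 0.0618 m, L = 0.181 m, θ = 39.5°: √(L² − r² sin²θ) = 0.17668 m.
v = −0.0618·8.901·0.63608·[1 + 0.0618·0.77162/0.17668] = -0.44434 m/s.
|v| = 0.44434 m/s.

0.444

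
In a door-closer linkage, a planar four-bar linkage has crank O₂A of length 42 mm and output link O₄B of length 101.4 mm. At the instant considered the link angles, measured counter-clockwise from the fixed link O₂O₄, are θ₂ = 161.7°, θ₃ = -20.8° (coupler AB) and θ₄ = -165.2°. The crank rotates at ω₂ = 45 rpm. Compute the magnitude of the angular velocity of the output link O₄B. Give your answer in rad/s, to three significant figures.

0.146

ω₂ = 4.712 rad/s (from 45 rpm).
Differentiating the loop-closure r₂e^{iθ₂}+r₃e^{iθ₃}=r₁+r₄e^{iθ₄} gives r₂ω₂e^{iθ₂}+r₃ω₃e^{iθ₃}=r₄ω₄e^{iθ₄}.
Eliminating the other unknown: ω₄ = r₂ω₂ sin(θ₂−θ₃) / [r₄ sin(θ₄−θ₃)].
Numerator sine = -0.04362; denominator sine = -0.58212.
Result = 0.042·4.712·(-0.04362) / (0.1014·(-0.58212)) = +0.14626 rad/s; magnitude 0.14626 rad/s.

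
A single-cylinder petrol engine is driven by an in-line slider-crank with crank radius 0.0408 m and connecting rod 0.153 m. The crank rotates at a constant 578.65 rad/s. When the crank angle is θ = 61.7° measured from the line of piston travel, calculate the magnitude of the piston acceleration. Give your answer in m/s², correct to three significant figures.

ω = 578.6 rad/s
x(θ) = r cosθ + √(L² − r² sin²θ); with ω constant, a = ω²·d²x/dθ².
d²x/dθ² = −r cosθ − r²(cos2θ)/√u − r⁴ sin²2θ/(4u^{3/2}),  u = L² − r² sin²θ = 0.0221185 m².
Substituting r = 0.0408 m, L = 0.153 m, θ = 61.7°: d²x/dθ² = -0.013328 m.
a = ω²·d²x/dθ² = (578.6)²·(-0.013328) = -4462.7 m/s²;  |a| = 4462.7 m/s².

4460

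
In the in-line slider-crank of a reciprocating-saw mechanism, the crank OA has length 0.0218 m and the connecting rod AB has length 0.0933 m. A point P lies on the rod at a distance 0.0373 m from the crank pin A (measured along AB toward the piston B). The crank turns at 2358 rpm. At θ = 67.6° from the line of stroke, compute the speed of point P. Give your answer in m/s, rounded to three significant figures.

5.30

ω = 246.9 rad/s.  Crank-pin speed |V_A| = rω = 5.3831 m/s, perpendicular to OA.
Rod angle: sinφ = −(r/L) sinθ ⇒ φ = -12.476°; ω_rod = −rω cosθ/√(L²−r²sin²θ) = -22.518 rad/s.
V_P = V_A + ω_rod × AP, with AP = 0.0373 m along the rod.
Components: V_Px = −rω sinθ − a·ω_rod·sinφ = -5.1583 m/s;  V_Py = rω cosθ + a·ω_rod·cosφ = +1.2312 m/s.
|V_P| = √(V_Px² + V_Py²) = 5.3032 m/s.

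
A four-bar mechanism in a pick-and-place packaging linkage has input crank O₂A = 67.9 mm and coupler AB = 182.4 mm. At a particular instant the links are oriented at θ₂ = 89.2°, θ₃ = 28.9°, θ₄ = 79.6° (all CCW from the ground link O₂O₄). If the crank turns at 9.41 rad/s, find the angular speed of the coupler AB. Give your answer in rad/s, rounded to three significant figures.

0.755

ω₂ = 9.41 rad/s
Differentiating the loop-closure r₂e^{iθ₂}+r₃e^{iθ₃}=r₁+r₄e^{iθ₄} gives r₂ω₂e^{iθ₂}+r₃ω₃e^{iθ₃}=r₄ω₄e^{iθ₄}.
Eliminating the other unknown: ω₃ = r₂ω₂ sin(θ₄−θ₂) / [r₃ sin(θ₃−θ₄)].
Numerator sine = -0.16677; denominator sine = -0.77384.
Result = 0.0679·9.41·(-0.16677) / (0.1824·(-0.77384)) = +0.75491 rad/s; magnitude 0.75491 rad/s.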